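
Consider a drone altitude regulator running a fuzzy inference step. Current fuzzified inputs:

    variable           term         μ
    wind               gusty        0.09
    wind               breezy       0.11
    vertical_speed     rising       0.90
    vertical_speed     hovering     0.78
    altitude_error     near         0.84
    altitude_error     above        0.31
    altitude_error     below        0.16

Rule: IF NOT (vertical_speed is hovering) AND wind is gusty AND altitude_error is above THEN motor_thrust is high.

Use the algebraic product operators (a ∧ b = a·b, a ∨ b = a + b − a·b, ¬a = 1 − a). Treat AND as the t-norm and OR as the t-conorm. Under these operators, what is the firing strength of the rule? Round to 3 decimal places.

0.006

firing strength: ¬hovering=1−0.78=0.22, gusty=0.09, above=0.31; AND[a·b] → w = 0.0061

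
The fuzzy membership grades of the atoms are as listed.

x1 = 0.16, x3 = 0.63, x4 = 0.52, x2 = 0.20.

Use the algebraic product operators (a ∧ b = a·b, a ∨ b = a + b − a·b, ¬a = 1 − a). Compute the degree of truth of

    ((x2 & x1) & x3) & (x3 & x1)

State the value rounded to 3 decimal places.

x2 & x1 = a·b on (0.2000, 0.1600) = 0.0320
(x2 & x1) & x3 = a·b on (0.0320, 0.6300) = 0.0202
x3 & x1 = a·b on (0.6300, 0.1600) = 0.1008
((x2 & x1) & x3) & (x3 & x1) = a·b on (0.0202, 0.1008) = 0.0020

0.002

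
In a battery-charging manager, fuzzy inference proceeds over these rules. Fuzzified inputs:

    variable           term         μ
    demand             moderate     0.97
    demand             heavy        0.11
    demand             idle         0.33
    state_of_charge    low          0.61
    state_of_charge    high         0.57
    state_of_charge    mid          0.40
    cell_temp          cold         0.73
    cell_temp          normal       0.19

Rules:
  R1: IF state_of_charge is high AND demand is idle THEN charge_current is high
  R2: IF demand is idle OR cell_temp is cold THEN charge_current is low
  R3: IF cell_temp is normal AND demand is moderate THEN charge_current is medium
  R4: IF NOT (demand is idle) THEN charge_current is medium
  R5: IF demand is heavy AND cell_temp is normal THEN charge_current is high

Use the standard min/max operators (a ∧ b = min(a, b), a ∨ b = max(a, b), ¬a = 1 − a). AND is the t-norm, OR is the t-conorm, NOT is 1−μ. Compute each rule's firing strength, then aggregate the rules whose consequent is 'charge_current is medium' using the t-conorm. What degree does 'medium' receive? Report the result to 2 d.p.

0.67

R1: high=0.57, idle=0.33; AND[min(a, b)] → w = 0.33
R2: idle=0.33, cold=0.73; OR[max(a, b)] → w = 0.73
R3: normal=0.19, moderate=0.97; AND[min(a, b)] → w = 0.19
R4: ¬idle=1−0.33=0.67 → w = 0.67
R5: heavy=0.11, normal=0.19; AND[min(a, b)] → w = 0.11
Rules with consequent 'medium': {R3, R4} → strengths 0.19, 0.67
Aggregate via t-conorm [max(a, b)]: 0.67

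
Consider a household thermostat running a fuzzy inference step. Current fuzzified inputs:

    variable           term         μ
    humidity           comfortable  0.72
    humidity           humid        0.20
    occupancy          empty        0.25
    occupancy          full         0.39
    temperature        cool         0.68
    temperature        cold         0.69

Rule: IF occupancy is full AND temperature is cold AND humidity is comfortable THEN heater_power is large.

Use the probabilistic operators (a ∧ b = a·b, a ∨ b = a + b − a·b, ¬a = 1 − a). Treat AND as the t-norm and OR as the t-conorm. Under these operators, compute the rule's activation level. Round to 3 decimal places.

0.194

firing strength: full=0.39, cold=0.69, comfortable=0.72; AND[a·b] → w = 0.1938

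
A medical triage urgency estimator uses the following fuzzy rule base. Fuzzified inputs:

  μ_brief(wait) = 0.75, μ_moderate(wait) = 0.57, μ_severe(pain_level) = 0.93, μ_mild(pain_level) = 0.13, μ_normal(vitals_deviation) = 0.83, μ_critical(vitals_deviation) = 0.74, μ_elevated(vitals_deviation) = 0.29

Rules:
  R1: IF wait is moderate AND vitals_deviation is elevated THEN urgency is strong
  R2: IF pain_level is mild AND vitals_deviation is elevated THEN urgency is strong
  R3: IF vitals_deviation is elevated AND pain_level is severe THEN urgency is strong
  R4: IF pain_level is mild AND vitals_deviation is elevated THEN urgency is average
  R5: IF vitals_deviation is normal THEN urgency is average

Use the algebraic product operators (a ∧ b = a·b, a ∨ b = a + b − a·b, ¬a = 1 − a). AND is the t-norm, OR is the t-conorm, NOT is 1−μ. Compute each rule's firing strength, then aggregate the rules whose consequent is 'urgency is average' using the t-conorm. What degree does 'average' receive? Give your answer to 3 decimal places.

0.836

R1: moderate=0.57, elevated=0.29; AND[a·b] → w = 0.1653
R2: mild=0.13, elevated=0.29; AND[a·b] → w = 0.0377
R3: elevated=0.29, severe=0.93; AND[a·b] → w = 0.2697
R4: mild=0.13, elevated=0.29; AND[a·b] → w = 0.0377
R5: normal=0.83 → w = 0.8300
Rules with consequent 'average': {R4, R5} → strengths 0.0377, 0.8300
Aggregate via t-conorm [a + b − a·b]: 0.8364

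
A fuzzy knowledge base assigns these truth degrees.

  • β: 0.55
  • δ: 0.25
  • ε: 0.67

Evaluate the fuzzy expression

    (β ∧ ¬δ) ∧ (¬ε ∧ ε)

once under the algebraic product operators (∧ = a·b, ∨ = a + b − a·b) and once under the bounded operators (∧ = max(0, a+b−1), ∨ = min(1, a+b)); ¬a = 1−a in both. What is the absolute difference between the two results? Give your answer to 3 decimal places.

Under algebraic product:
  ¬δ = 1 − 0.2500 = 0.7500
  β ∧ ¬δ = a·b on (0.5500, 0.7500) = 0.4125
  ¬ε = 1 − 0.6700 = 0.3300
  ¬ε ∧ ε = a·b on (0.3300, 0.6700) = 0.2211
  (β ∧ ¬δ) ∧ (¬ε ∧ ε) = a·b on (0.4125, 0.2211) = 0.0912
  → value = 0.0912
Under bounded:
  ¬δ = 1 − 0.25 = 0.75
  β ∧ ¬δ = max(0, a+b−1) on (0.55, 0.75) = 0.30
  ¬ε = 1 − 0.67 = 0.33
  ¬ε ∧ ε = max(0, a+b−1) on (0.33, 0.67) = 0.00
  (β ∧ ¬δ) ∧ (¬ε ∧ ε) = max(0, a+b−1) on (0.30, 0.00) = 0.00
  → value = 0.0000
|0.0912 − 0.0000| = 0.091

0.091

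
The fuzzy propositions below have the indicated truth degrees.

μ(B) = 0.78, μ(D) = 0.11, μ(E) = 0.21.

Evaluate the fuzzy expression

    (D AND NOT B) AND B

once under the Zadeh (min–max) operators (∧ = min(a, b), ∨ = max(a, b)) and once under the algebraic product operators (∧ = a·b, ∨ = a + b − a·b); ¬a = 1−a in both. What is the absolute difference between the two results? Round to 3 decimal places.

0.091

Under Zadeh (min–max):
  NOT B = 1 − 0.78 = 0.22
  D AND NOT B = min(a, b) on (0.11, 0.22) = 0.11
  (D AND NOT B) AND B = min(a, b) on (0.11, 0.78) = 0.11
  → value = 0.1100
Under algebraic product:
  NOT B = 1 − 0.7800 = 0.2200
  D AND NOT B = a·b on (0.1100, 0.2200) = 0.0242
  (D AND NOT B) AND B = a·b on (0.0242, 0.7800) = 0.0189
  → value = 0.0189
|0.1100 − 0.0189| = 0.091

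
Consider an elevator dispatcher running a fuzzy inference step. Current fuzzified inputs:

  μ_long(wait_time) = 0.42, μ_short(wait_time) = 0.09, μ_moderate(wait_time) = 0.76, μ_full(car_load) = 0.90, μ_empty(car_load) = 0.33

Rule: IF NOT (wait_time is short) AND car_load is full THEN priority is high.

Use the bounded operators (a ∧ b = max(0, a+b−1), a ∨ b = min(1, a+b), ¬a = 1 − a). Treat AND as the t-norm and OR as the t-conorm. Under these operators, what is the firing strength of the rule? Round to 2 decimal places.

0.81

firing strength: ¬short=1−0.09=0.91, full=0.90; AND[max(0, a+b−1)] → w = 0.81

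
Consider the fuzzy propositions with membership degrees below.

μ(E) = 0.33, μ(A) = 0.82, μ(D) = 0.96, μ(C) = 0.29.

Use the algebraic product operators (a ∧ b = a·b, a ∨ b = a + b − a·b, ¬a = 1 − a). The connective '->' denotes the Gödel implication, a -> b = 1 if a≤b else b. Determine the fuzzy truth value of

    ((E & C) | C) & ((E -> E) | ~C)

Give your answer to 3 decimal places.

0.358

E & C = a·b on (0.3300, 0.2900) = 0.0957
(E & C) | C = a + b − a·b on (0.0957, 0.2900) = 0.3579
E -> E  [Gödel: 1 if a≤b else b] with a=0.3300, b=0.3300 → 1.0000
~C = 1 − 0.2900 = 0.7100
(E -> E) | ~C = a + b − a·b on (1.0000, 0.7100) = 1.0000
((E & C) | C) & ((E -> E) | ~C) = a·b on (0.3579, 1.0000) = 0.3579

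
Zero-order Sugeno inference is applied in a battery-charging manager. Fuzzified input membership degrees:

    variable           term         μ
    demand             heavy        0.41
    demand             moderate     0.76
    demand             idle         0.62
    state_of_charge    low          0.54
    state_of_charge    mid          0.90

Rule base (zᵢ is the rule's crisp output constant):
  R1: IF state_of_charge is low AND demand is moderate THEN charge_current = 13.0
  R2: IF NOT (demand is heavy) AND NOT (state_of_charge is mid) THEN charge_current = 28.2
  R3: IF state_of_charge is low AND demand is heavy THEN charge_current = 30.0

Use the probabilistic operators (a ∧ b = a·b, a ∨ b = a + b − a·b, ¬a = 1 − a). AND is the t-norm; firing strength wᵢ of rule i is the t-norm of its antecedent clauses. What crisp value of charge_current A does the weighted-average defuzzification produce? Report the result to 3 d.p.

19.747

R1 (z=13.0): low=0.54, moderate=0.76; AND[a·b] → w = 0.4104
R2 (z=28.2): ¬heavy=1−0.41=0.59, ¬mid=1−0.90=0.10; AND[a·b] → w = 0.0590
R3 (z=30.0): low=0.54, heavy=0.41; AND[a·b] → w = 0.2214
Weighted average = (0.4104·13.0 + 0.0590·28.2 + 0.2214·30.0) / (0.4104 + 0.0590 + 0.2214)
  = 13.6410 / 0.6908 = 19.747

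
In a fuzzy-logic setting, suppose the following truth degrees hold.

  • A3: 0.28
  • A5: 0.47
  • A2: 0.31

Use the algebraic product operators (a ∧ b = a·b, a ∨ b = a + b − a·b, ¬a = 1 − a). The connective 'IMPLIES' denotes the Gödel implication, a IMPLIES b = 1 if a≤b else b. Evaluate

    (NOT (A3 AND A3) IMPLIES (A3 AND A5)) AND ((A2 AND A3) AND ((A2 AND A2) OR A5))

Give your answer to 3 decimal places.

0.006

A3 AND A3 = a·b on (0.2800, 0.2800) = 0.0784
NOT (A3 AND A3) = 1 − 0.0784 = 0.9216
A3 AND A5 = a·b on (0.2800, 0.4700) = 0.1316
NOT (A3 AND A3) IMPLIES (A3 AND A5)  [Gödel: 1 if a≤b else b] with a=0.9216, b=0.1316 → 0.1316
A2 AND A3 = a·b on (0.3100, 0.2800) = 0.0868
A2 AND A2 = a·b on (0.3100, 0.3100) = 0.0961
(A2 AND A2) OR A5 = a + b − a·b on (0.0961, 0.4700) = 0.5209
(A2 AND A3) AND ((A2 AND A2) OR A5) = a·b on (0.0868, 0.5209) = 0.0452
(NOT (A3 AND A3) IMPLIES (A3 AND A5)) AND ((A2 AND A3) AND ((A2 AND A2) OR A5)) = a·b on (0.1316, 0.0452) = 0.0060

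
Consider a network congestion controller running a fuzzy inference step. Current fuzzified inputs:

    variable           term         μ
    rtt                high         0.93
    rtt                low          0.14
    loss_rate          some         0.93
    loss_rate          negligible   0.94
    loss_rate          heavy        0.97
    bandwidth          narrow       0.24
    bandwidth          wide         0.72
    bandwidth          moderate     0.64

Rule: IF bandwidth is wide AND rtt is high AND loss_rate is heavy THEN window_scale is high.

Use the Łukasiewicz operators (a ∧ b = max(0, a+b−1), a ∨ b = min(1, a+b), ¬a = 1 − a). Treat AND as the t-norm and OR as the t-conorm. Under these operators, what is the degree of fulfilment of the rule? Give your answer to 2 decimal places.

firing strength: wide=0.72, high=0.93, heavy=0.97; AND[max(0, a+b−1)] → w = 0.62

0.62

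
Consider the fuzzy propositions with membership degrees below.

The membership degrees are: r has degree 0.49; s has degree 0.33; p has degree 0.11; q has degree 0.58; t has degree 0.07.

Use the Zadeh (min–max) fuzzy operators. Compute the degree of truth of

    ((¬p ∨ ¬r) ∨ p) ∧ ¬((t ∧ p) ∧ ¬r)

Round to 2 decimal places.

0.89

¬p = 1 − 0.11 = 0.89
¬r = 1 − 0.49 = 0.51
¬p ∨ ¬r = max(a, b) on (0.89, 0.51) = 0.89
(¬p ∨ ¬r) ∨ p = max(a, b) on (0.89, 0.11) = 0.89
t ∧ p = min(a, b) on (0.07, 0.11) = 0.07
¬r = 1 − 0.49 = 0.51
(t ∧ p) ∧ ¬r = min(a, b) on (0.07, 0.51) = 0.07
¬((t ∧ p) ∧ ¬r) = 1 − 0.07 = 0.93
((¬p ∨ ¬r) ∨ p) ∧ ¬((t ∧ p) ∧ ¬r) = min(a, b) on (0.89, 0.93) = 0.89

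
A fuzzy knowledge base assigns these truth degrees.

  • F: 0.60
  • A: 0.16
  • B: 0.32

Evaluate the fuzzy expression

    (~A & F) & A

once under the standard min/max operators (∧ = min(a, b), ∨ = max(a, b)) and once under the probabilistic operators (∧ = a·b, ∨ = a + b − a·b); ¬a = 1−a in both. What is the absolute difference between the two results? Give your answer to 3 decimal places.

0.079

Under standard min/max:
  ~A = 1 − 0.16 = 0.84
  ~A & F = min(a, b) on (0.84, 0.60) = 0.60
  (~A & F) & A = min(a, b) on (0.60, 0.16) = 0.16
  → value = 0.1600
Under probabilistic:
  ~A = 1 − 0.1600 = 0.8400
  ~A & F = a·b on (0.8400, 0.6000) = 0.5040
  (~A & F) & A = a·b on (0.5040, 0.1600) = 0.0806
  → value = 0.0806
|0.1600 − 0.0806| = 0.079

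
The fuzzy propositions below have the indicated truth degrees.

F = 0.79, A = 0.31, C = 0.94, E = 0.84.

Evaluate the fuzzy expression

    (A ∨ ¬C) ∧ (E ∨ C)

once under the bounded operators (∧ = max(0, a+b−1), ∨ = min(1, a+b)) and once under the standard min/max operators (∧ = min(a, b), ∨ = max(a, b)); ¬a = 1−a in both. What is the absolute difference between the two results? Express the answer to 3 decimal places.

Under bounded:
  ¬C = 1 − 0.94 = 0.06
  A ∨ ¬C = min(1, a+b) on (0.31, 0.06) = 0.37
  E ∨ C = min(1, a+b) on (0.84, 0.94) = 1.00
  (A ∨ ¬C) ∧ (E ∨ C) = max(0, a+b−1) on (0.37, 1.00) = 0.37
  → value = 0.3700
Under standard min/max:
  ¬C = 1 − 0.94 = 0.06
  A ∨ ¬C = max(a, b) on (0.31, 0.06) = 0.31
  E ∨ C = max(a, b) on (0.84, 0.94) = 0.94
  (A ∨ ¬C) ∧ (E ∨ C) = min(a, b) on (0.31, 0.94) = 0.31
  → value = 0.3100
|0.3700 − 0.3100| = 0.060

0.060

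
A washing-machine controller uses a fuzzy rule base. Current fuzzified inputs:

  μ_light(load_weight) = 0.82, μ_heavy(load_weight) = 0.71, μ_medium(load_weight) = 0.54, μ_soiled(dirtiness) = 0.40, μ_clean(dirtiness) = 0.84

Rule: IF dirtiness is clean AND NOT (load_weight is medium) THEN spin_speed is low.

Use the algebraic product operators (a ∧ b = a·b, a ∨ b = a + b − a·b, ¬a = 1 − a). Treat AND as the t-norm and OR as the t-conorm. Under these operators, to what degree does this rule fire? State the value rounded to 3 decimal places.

firing strength: clean=0.84, ¬medium=1−0.54=0.46; AND[a·b] → w = 0.3864

0.386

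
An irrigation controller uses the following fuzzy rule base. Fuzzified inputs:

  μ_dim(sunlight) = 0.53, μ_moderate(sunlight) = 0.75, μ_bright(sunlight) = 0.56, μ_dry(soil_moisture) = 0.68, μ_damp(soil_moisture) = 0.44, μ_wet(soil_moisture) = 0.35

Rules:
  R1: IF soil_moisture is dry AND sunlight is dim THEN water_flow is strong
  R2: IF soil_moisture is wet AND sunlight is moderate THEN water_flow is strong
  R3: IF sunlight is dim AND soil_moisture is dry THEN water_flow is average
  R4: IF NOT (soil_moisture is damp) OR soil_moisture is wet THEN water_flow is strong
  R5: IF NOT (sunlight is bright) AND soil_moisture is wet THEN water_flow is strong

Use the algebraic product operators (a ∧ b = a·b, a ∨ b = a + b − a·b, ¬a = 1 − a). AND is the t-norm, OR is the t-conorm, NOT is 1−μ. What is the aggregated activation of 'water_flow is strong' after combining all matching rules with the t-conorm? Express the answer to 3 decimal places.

R1: dry=0.68, dim=0.53; AND[a·b] → w = 0.3604
R2: wet=0.35, moderate=0.75; AND[a·b] → w = 0.2625
R3: dim=0.53, dry=0.68; AND[a·b] → w = 0.3604
R4: ¬damp=1−0.44=0.56, wet=0.35; OR[a + b − a·b] → w = 0.7140
R5: ¬bright=1−0.56=0.44, wet=0.35; AND[a·b] → w = 0.1540
Rules with consequent 'strong': {R1, R2, R4, R5} → strengths 0.3604, 0.2625, 0.7140, 0.1540
Aggregate via t-conorm [a + b − a·b]: 0.8859

0.886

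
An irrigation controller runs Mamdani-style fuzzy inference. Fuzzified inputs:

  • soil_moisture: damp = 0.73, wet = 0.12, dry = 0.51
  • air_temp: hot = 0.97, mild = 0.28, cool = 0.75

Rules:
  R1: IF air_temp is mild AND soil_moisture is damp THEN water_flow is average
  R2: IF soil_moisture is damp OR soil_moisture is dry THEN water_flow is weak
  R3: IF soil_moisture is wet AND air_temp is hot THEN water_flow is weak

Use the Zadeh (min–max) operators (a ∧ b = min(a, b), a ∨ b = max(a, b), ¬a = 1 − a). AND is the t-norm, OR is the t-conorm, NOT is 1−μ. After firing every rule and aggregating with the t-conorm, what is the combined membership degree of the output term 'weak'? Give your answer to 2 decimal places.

R1: mild=0.28, damp=0.73; AND[min(a, b)] → w = 0.28
R2: damp=0.73, dry=0.51; OR[max(a, b)] → w = 0.73
R3: wet=0.12, hot=0.97; AND[min(a, b)] → w = 0.12
Rules with consequent 'weak': {R2, R3} → strengths 0.73, 0.12
Aggregate via t-conorm [max(a, b)]: 0.73

0.73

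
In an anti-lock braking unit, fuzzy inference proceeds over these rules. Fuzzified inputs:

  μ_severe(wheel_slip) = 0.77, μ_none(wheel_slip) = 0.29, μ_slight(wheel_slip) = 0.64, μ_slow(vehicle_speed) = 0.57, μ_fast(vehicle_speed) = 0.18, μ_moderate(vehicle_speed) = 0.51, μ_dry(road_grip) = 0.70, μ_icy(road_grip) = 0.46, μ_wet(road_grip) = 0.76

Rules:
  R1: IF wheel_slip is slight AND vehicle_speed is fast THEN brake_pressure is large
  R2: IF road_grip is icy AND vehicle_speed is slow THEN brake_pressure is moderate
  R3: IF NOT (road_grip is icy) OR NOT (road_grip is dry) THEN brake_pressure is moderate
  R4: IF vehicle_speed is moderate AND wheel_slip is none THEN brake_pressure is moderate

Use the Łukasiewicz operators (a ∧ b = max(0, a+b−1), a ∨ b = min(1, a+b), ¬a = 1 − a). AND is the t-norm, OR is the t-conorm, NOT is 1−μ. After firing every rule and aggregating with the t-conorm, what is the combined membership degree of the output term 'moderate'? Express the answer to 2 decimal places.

0.87

R1: slight=0.64, fast=0.18; AND[max(0, a+b−1)] → w = 0.00
R2: icy=0.46, slow=0.57; AND[max(0, a+b−1)] → w = 0.03
R3: ¬icy=1−0.46=0.54, ¬dry=1−0.70=0.30; OR[min(1, a+b)] → w = 0.84
R4: moderate=0.51, none=0.29; AND[max(0, a+b−1)] → w = 0.00
Rules with consequent 'moderate': {R2, R3, R4} → strengths 0.03, 0.84, 0.00
Aggregate via t-conorm [min(1, a+b)]: 0.87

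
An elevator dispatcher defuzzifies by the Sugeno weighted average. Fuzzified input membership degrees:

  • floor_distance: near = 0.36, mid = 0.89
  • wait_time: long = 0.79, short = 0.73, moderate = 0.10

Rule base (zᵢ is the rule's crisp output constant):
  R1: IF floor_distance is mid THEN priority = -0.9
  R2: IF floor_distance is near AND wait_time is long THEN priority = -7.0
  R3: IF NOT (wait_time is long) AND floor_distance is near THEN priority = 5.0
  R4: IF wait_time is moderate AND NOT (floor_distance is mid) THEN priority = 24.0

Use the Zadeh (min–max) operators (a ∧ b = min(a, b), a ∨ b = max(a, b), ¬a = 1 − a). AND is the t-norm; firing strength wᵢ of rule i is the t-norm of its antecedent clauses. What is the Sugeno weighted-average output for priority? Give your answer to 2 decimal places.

0.08

R1 (z=-0.9): mid=0.89 → w = 0.89
R2 (z=-7.0): near=0.36, long=0.79; AND[min(a, b)] → w = 0.36
R3 (z=5.0): ¬long=1−0.79=0.21, near=0.36; AND[min(a, b)] → w = 0.21
R4 (z=24.0): moderate=0.10, ¬mid=1−0.89=0.11; AND[min(a, b)] → w = 0.10
Weighted average = (0.89·-0.9 + 0.36·-7.0 + 0.21·5.0 + 0.10·24.0) / (0.89 + 0.36 + 0.21 + 0.10)
  = 0.1290 / 1.5600 = 0.08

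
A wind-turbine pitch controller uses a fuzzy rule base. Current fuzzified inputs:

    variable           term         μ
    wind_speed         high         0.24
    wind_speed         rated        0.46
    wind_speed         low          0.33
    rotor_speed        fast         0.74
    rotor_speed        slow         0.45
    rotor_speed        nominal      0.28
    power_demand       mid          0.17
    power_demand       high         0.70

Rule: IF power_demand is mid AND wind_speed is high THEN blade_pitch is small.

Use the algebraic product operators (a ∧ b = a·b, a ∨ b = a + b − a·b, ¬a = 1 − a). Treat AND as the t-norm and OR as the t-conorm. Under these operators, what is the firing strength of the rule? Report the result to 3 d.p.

firing strength: mid=0.17, high=0.24; AND[a·b] → w = 0.0408

0.041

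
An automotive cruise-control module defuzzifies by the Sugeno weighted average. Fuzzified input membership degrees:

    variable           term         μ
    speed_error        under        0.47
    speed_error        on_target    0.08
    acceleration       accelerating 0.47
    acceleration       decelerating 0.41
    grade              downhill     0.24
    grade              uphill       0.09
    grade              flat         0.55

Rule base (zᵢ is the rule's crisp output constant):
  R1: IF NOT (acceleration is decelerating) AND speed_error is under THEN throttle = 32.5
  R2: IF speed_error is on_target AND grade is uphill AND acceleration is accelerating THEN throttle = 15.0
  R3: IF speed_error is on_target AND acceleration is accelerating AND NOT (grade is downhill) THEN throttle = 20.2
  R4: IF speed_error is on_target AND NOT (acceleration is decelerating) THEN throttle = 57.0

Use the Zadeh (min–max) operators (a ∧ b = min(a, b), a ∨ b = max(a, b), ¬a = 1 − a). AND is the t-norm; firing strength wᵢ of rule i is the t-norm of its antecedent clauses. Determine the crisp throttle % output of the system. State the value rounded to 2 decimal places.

R1 (z=32.5): ¬decelerating=1−0.41=0.59, under=0.47; AND[min(a, b)] → w = 0.47
R2 (z=15.0): on_target=0.08, uphill=0.09, accelerating=0.47; AND[min(a, b)] → w = 0.08
R3 (z=20.2): on_target=0.08, accelerating=0.47, ¬downhill=1−0.24=0.76; AND[min(a, b)] → w = 0.08
R4 (z=57.0): on_target=0.08, ¬decelerating=1−0.41=0.59; AND[min(a, b)] → w = 0.08
Weighted average = (0.47·32.5 + 0.08·15.0 + 0.08·20.2 + 0.08·57.0) / (0.47 + 0.08 + 0.08 + 0.08)
  = 22.6510 / 0.7100 = 31.90

31.90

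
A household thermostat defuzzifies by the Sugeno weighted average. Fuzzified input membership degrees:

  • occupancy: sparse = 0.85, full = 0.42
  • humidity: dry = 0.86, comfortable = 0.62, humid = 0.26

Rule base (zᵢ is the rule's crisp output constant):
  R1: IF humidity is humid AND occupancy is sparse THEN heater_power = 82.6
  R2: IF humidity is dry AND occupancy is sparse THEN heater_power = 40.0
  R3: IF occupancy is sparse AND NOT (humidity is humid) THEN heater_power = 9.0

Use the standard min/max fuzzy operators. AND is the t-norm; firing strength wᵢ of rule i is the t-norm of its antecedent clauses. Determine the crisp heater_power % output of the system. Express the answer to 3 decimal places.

33.587

R1 (z=82.6): humid=0.26, sparse=0.85; AND[min(a, b)] → w = 0.26
R2 (z=40.0): dry=0.86, sparse=0.85; AND[min(a, b)] → w = 0.85
R3 (z=9.0): sparse=0.85, ¬humid=1−0.26=0.74; AND[min(a, b)] → w = 0.74
Weighted average = (0.26·82.6 + 0.85·40.0 + 0.74·9.0) / (0.26 + 0.85 + 0.74)
  = 62.1360 / 1.8500 = 33.587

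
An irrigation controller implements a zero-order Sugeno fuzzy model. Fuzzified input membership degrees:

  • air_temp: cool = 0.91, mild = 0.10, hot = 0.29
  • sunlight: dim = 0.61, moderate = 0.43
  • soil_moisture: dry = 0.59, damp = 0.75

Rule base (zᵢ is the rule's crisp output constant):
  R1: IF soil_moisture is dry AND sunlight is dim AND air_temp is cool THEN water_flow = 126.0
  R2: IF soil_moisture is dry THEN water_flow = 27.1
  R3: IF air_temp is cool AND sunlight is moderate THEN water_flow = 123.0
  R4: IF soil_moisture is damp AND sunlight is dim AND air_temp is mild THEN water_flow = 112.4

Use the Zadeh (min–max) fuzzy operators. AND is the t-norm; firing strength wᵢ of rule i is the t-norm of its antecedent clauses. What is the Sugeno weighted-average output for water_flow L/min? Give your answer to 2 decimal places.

90.33

R1 (z=126.0): dry=0.59, dim=0.61, cool=0.91; AND[min(a, b)] → w = 0.59
R2 (z=27.1): dry=0.59 → w = 0.59
R3 (z=123.0): cool=0.91, moderate=0.43; AND[min(a, b)] → w = 0.43
R4 (z=112.4): damp=0.75, dim=0.61, mild=0.10; AND[min(a, b)] → w = 0.10
Weighted average = (0.59·126.0 + 0.59·27.1 + 0.43·123.0 + 0.10·112.4) / (0.59 + 0.59 + 0.43 + 0.10)
  = 154.4590 / 1.7100 = 90.33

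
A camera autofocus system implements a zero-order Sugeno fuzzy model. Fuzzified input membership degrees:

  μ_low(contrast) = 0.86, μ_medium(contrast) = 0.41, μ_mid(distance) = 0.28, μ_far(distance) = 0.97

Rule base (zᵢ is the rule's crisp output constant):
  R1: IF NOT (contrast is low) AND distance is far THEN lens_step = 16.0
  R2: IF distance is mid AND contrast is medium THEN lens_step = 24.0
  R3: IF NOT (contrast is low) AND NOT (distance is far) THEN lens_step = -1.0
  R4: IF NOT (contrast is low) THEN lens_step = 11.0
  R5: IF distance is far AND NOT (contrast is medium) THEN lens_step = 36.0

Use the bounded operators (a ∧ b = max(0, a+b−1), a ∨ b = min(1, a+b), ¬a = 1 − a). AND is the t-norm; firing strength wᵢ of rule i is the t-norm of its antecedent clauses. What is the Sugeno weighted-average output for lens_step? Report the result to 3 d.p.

28.963

R1 (z=16.0): ¬low=1−0.86=0.14, far=0.97; AND[max(0, a+b−1)] → w = 0.11
R2 (z=24.0): mid=0.28, medium=0.41; AND[max(0, a+b−1)] → w = 0.00
R3 (z=-1.0): ¬low=1−0.86=0.14, ¬far=1−0.97=0.03; AND[max(0, a+b−1)] → w = 0.00
R4 (z=11.0): ¬low=1−0.86=0.14 → w = 0.14
R5 (z=36.0): far=0.97, ¬medium=1−0.41=0.59; AND[max(0, a+b−1)] → w = 0.56
Weighted average = (0.11·16.0 + 0.00·24.0 + 0.00·-1.0 + 0.14·11.0 + 0.56·36.0) / (0.11 + 0.00 + 0.00 + 0.14 + 0.56)
  = 23.4600 / 0.8100 = 28.963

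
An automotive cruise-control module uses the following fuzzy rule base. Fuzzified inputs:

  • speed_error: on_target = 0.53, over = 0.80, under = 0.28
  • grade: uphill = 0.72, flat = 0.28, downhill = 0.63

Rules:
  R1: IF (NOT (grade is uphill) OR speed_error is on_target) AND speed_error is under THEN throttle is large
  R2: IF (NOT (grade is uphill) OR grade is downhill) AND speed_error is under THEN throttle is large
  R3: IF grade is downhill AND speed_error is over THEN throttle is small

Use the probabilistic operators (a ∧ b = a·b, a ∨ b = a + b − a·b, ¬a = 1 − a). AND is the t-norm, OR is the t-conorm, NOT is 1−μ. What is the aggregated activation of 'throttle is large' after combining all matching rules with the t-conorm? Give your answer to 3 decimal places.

0.353

R1: (¬uphill=1−0.72=0.28 OR on_target=0.53) = 0.6616; AND[a·b] with under=0.28 → w = 0.1852
R2: (¬uphill=1−0.72=0.28 OR downhill=0.63) = 0.7336; AND[a·b] with under=0.28 → w = 0.2054
R3: downhill=0.63, over=0.80; AND[a·b] → w = 0.5040
Rules with consequent 'large': {R1, R2} → strengths 0.1852, 0.2054
Aggregate via t-conorm [a + b − a·b]: 0.3526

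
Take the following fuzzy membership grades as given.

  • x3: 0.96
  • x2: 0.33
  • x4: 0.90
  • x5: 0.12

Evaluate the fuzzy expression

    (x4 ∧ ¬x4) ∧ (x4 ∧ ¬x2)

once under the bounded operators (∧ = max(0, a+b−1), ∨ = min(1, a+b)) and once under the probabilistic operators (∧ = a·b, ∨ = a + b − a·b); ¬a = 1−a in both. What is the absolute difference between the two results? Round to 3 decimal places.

Under bounded:
  ¬x4 = 1 − 0.90 = 0.10
  x4 ∧ ¬x4 = max(0, a+b−1) on (0.90, 0.10) = 0.00
  ¬x2 = 1 − 0.33 = 0.67
  x4 ∧ ¬x2 = max(0, a+b−1) on (0.90, 0.67) = 0.57
  (x4 ∧ ¬x4) ∧ (x4 ∧ ¬x2) = max(0, a+b−1) on (0.00, 0.57) = 0.00
  → value = 0.0000
Under probabilistic:
  ¬x4 = 1 − 0.9000 = 0.1000
  x4 ∧ ¬x4 = a·b on (0.9000, 0.1000) = 0.0900
  ¬x2 = 1 − 0.3300 = 0.6700
  x4 ∧ ¬x2 = a·b on (0.9000, 0.6700) = 0.6030
  (x4 ∧ ¬x4) ∧ (x4 ∧ ¬x2) = a·b on (0.0900, 0.6030) = 0.0543
  → value = 0.0543
|0.0000 − 0.0543| = 0.054

0.054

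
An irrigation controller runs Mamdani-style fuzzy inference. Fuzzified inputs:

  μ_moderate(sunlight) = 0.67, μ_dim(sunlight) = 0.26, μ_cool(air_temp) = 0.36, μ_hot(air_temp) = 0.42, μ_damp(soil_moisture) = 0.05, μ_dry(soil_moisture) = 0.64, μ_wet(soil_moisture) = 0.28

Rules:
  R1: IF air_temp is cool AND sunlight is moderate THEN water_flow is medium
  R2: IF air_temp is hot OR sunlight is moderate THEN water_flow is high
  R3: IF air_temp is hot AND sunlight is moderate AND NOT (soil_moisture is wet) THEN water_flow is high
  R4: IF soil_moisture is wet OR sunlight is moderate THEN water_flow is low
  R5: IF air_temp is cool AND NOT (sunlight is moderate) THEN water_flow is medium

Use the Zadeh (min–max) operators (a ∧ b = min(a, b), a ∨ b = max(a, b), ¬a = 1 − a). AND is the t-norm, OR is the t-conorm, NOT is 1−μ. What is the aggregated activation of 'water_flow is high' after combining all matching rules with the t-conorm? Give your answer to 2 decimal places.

R1: cool=0.36, moderate=0.67; AND[min(a, b)] → w = 0.36
R2: hot=0.42, moderate=0.67; OR[max(a, b)] → w = 0.67
R3: hot=0.42, moderate=0.67, ¬wet=1−0.28=0.72; AND[min(a, b)] → w = 0.42
R4: wet=0.28, moderate=0.67; OR[max(a, b)] → w = 0.67
R5: cool=0.36, ¬moderate=1−0.67=0.33; AND[min(a, b)] → w = 0.33
Rules with consequent 'high': {R2, R3} → strengths 0.67, 0.42
Aggregate via t-conorm [max(a, b)]: 0.67

0.67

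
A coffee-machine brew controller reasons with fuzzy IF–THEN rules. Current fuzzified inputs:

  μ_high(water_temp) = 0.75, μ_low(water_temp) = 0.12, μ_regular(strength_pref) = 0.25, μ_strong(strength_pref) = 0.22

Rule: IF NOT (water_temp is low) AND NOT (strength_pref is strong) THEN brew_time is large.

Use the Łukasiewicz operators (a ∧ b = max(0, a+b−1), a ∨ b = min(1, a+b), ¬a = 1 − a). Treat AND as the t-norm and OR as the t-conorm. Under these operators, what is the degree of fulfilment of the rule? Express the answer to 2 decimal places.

0.66

firing strength: ¬low=1−0.12=0.88, ¬strong=1−0.22=0.78; AND[max(0, a+b−1)] → w = 0.66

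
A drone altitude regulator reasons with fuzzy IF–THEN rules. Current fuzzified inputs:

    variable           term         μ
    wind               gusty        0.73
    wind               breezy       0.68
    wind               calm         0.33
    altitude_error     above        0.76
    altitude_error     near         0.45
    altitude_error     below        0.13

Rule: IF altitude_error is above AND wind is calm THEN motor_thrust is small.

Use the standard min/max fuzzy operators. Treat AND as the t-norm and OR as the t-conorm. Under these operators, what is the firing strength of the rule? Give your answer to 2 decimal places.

0.33

firing strength: above=0.76, calm=0.33; AND[min(a, b)] → w = 0.33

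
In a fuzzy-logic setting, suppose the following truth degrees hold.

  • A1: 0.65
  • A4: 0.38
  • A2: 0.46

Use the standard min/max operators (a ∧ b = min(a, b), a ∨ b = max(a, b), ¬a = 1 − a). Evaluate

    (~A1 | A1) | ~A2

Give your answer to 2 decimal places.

~A1 = 1 − 0.65 = 0.35
~A1 | A1 = max(a, b) on (0.35, 0.65) = 0.65
~A2 = 1 − 0.46 = 0.54
(~A1 | A1) | ~A2 = max(a, b) on (0.65, 0.54) = 0.65

0.65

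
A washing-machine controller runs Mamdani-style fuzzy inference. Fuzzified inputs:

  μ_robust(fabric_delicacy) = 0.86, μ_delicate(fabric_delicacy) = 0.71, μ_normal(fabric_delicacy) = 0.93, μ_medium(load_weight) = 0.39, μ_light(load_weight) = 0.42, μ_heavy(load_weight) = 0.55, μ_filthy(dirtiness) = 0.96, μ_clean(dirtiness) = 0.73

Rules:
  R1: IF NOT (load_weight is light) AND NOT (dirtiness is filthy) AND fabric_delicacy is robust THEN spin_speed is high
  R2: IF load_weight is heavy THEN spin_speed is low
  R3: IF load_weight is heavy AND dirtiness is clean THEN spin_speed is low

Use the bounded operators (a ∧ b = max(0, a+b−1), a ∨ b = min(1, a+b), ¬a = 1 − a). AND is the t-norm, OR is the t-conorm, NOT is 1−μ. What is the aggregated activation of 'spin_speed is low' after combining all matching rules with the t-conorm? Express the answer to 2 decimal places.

0.83

R1: ¬light=1−0.42=0.58, ¬filthy=1−0.96=0.04, robust=0.86; AND[max(0, a+b−1)] → w = 0.00
R2: heavy=0.55 → w = 0.55
R3: heavy=0.55, clean=0.73; AND[max(0, a+b−1)] → w = 0.28
Rules with consequent 'low': {R2, R3} → strengths 0.55, 0.28
Aggregate via t-conorm [min(1, a+b)]: 0.83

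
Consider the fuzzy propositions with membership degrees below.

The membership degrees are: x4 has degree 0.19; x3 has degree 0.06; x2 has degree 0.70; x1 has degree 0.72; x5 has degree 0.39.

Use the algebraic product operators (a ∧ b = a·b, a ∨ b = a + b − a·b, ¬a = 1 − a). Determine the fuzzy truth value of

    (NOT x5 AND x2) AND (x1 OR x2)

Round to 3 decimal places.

0.391

NOT x5 = 1 − 0.3900 = 0.6100
NOT x5 AND x2 = a·b on (0.6100, 0.7000) = 0.4270
x1 OR x2 = a + b − a·b on (0.7200, 0.7000) = 0.9160
(NOT x5 AND x2) AND (x1 OR x2) = a·b on (0.4270, 0.9160) = 0.3911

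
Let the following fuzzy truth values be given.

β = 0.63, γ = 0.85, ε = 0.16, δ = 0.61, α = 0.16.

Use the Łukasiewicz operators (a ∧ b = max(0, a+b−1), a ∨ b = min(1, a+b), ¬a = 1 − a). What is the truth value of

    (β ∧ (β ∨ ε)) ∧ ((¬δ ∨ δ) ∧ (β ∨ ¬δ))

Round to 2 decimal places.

0.42

β ∨ ε = min(1, a+b) on (0.63, 0.16) = 0.79
β ∧ (β ∨ ε) = max(0, a+b−1) on (0.63, 0.79) = 0.42
¬δ = 1 − 0.61 = 0.39
¬δ ∨ δ = min(1, a+b) on (0.39, 0.61) = 1.00
¬δ = 1 − 0.61 = 0.39
β ∨ ¬δ = min(1, a+b) on (0.63, 0.39) = 1.00
(¬δ ∨ δ) ∧ (β ∨ ¬δ) = max(0, a+b−1) on (1.00, 1.00) = 1.00
(β ∧ (β ∨ ε)) ∧ ((¬δ ∨ δ) ∧ (β ∨ ¬δ)) = max(0, a+b−1) on (0.42, 1.00) = 0.42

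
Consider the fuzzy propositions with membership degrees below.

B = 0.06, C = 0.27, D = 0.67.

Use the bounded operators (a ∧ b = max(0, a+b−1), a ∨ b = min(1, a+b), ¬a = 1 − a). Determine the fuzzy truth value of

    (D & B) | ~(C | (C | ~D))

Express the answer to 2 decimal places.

0.13

D & B = max(0, a+b−1) on (0.67, 0.06) = 0.00
~D = 1 − 0.67 = 0.33
C | ~D = min(1, a+b) on (0.27, 0.33) = 0.60
C | (C | ~D) = min(1, a+b) on (0.27, 0.60) = 0.87
~(C | (C | ~D)) = 1 − 0.87 = 0.13
(D & B) | ~(C | (C | ~D)) = min(1, a+b) on (0.00, 0.13) = 0.13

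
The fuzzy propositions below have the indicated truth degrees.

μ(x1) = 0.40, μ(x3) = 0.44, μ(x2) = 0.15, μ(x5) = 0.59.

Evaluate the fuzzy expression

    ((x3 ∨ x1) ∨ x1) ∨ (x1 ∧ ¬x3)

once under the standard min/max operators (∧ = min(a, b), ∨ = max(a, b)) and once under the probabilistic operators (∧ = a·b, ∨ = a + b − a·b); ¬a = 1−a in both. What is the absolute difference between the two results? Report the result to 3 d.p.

0.404

Under standard min/max:
  x3 ∨ x1 = max(a, b) on (0.44, 0.40) = 0.44
  (x3 ∨ x1) ∨ x1 = max(a, b) on (0.44, 0.40) = 0.44
  ¬x3 = 1 − 0.44 = 0.56
  x1 ∧ ¬x3 = min(a, b) on (0.40, 0.56) = 0.40
  ((x3 ∨ x1) ∨ x1) ∨ (x1 ∧ ¬x3) = max(a, b) on (0.44, 0.40) = 0.44
  → value = 0.4400
Under probabilistic:
  x3 ∨ x1 = a + b − a·b on (0.4400, 0.4000) = 0.6640
  (x3 ∨ x1) ∨ x1 = a + b − a·b on (0.6640, 0.4000) = 0.7984
  ¬x3 = 1 − 0.4400 = 0.5600
  x1 ∧ ¬x3 = a·b on (0.4000, 0.5600) = 0.2240
  ((x3 ∨ x1) ∨ x1) ∨ (x1 ∧ ¬x3) = a + b − a·b on (0.7984, 0.2240) = 0.8436
  → value = 0.8436
|0.4400 − 0.8436| = 0.404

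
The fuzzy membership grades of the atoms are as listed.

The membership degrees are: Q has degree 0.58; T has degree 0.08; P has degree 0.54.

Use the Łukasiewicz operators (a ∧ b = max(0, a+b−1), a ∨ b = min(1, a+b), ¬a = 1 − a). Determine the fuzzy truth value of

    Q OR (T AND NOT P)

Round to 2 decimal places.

0.58

NOT P = 1 − 0.54 = 0.46
T AND NOT P = max(0, a+b−1) on (0.08, 0.46) = 0.00
Q OR (T AND NOT P) = min(1, a+b) on (0.58, 0.00) = 0.58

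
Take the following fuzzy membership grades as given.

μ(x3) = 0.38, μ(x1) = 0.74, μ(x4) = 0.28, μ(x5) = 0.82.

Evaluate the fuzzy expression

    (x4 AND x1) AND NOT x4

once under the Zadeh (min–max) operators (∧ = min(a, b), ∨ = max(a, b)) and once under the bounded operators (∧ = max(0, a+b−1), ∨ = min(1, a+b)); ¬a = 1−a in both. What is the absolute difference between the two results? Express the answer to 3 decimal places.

0.280

Under Zadeh (min–max):
  x4 AND x1 = min(a, b) on (0.28, 0.74) = 0.28
  NOT x4 = 1 − 0.28 = 0.72
  (x4 AND x1) AND NOT x4 = min(a, b) on (0.28, 0.72) = 0.28
  → value = 0.2800
Under bounded:
  x4 AND x1 = max(0, a+b−1) on (0.28, 0.74) = 0.02
  NOT x4 = 1 − 0.28 = 0.72
  (x4 AND x1) AND NOT x4 = max(0, a+b−1) on (0.02, 0.72) = 0.00
  → value = 0.0000
|0.2800 − 0.0000| = 0.280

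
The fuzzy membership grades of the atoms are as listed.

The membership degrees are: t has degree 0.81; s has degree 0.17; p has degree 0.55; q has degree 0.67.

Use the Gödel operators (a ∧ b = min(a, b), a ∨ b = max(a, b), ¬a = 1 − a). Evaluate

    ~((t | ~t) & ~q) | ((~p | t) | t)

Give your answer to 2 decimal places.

~t = 1 − 0.81 = 0.19
t | ~t = max(a, b) on (0.81, 0.19) = 0.81
~q = 1 − 0.67 = 0.33
(t | ~t) & ~q = min(a, b) on (0.81, 0.33) = 0.33
~((t | ~t) & ~q) = 1 − 0.33 = 0.67
~p = 1 − 0.55 = 0.45
~p | t = max(a, b) on (0.45, 0.81) = 0.81
(~p | t) | t = max(a, b) on (0.81, 0.81) = 0.81
~((t | ~t) & ~q) | ((~p | t) | t) = max(a, b) on (0.67, 0.81) = 0.81

0.81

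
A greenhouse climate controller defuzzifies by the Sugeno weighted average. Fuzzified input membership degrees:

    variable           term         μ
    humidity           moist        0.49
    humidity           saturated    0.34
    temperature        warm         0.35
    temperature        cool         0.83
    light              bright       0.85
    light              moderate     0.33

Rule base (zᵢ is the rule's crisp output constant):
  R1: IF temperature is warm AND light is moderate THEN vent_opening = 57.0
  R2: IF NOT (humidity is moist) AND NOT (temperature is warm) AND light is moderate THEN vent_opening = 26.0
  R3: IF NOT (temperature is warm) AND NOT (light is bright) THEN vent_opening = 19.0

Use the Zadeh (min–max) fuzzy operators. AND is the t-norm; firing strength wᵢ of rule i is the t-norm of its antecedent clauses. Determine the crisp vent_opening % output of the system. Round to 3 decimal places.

37.333

R1 (z=57.0): warm=0.35, moderate=0.33; AND[min(a, b)] → w = 0.33
R2 (z=26.0): ¬moist=1−0.49=0.51, ¬warm=1−0.35=0.65, moderate=0.33; AND[min(a, b)] → w = 0.33
R3 (z=19.0): ¬warm=1−0.35=0.65, ¬bright=1−0.85=0.15; AND[min(a, b)] → w = 0.15
Weighted average = (0.33·57.0 + 0.33·26.0 + 0.15·19.0) / (0.33 + 0.33 + 0.15)
  = 30.2400 / 0.8100 = 37.333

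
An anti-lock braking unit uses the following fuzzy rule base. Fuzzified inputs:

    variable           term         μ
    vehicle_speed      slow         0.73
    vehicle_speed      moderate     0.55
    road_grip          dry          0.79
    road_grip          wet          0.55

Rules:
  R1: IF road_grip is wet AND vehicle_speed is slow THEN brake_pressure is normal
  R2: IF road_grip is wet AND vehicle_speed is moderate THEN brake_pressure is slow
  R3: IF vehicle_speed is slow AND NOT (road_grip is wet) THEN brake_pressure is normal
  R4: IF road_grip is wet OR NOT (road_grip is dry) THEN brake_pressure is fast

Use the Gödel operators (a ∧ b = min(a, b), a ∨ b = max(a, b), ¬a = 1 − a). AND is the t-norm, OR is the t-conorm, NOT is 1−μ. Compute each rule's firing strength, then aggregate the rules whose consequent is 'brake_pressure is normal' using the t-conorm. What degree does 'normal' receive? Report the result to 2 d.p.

0.55

R1: wet=0.55, slow=0.73; AND[min(a, b)] → w = 0.55
R2: wet=0.55, moderate=0.55; AND[min(a, b)] → w = 0.55
R3: slow=0.73, ¬wet=1−0.55=0.45; AND[min(a, b)] → w = 0.45
R4: wet=0.55, ¬dry=1−0.79=0.21; OR[max(a, b)] → w = 0.55
Rules with consequent 'normal': {R1, R3} → strengths 0.55, 0.45
Aggregate via t-conorm [max(a, b)]: 0.55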